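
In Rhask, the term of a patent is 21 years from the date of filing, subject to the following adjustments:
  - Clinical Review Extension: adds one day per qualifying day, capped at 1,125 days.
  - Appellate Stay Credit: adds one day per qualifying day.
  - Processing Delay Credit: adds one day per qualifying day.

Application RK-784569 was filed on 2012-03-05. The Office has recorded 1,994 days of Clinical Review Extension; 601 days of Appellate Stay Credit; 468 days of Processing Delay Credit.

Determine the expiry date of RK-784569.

2039-03-08

Base term: filing date + 21 years → 5 March 2033.
Clinical Review Extension: 1994 days claimed exceeds the 1125-day cap, so +1125 days → 3 April 2036.
Appellate Stay Credit: +601 days → 25 November 2037.
Processing Delay Credit: +468 days → 8 March 2039.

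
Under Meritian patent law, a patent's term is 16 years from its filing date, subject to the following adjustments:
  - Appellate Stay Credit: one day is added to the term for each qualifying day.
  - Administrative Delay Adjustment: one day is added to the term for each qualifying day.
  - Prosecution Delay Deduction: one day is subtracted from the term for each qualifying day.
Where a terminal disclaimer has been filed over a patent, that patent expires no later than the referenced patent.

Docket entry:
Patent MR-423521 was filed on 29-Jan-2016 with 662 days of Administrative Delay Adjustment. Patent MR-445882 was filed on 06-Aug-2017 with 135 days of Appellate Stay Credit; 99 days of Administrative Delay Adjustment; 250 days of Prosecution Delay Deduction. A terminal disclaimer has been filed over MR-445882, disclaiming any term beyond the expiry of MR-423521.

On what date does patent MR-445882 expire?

Natural term of MR-445882:
  Base: filing + 16 years → 6 August 2033.
  Appellate Stay Credit: +135 days → 19 December 2033.
  Administrative Delay Adjustment: +99 days → 28 March 2034.
  Prosecution Delay Deduction: −250 days → 21 July 2033.
Expiry of referenced patent MR-423521:
  Base: filing + 16 years → 29 January 2032.
  Administrative Delay Adjustment: +662 days → 21 November 2033.
Terminal disclaimer: MR-445882 expires on the earlier of 21 July 2033 and 21 November 2033.

July 21, 2033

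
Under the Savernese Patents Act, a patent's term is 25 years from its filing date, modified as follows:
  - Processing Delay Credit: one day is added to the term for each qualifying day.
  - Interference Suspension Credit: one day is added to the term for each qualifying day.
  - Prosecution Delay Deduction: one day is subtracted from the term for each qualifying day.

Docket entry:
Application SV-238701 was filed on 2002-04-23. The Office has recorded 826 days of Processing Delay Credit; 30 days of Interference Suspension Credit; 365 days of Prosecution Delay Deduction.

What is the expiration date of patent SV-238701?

Base term: filing date + 25 years → 23 April 2027.
Processing Delay Credit: +826 days → 27 July 2029.
Interference Suspension Credit: +30 days → 26 August 2029.
Prosecution Delay Deduction: −365 days → 26 August 2028.

August 26, 2028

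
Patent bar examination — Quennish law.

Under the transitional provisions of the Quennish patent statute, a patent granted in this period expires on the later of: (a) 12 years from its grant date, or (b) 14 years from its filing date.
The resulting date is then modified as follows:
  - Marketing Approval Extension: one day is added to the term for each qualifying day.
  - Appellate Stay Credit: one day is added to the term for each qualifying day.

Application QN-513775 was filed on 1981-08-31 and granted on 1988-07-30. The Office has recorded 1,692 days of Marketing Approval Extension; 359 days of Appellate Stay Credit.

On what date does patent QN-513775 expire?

March 12, 2006

(a) grant + 12 years → 30 July 2000.
(b) filing + 14 years → 31 August 1995.
Later of the two: 30 July 2000.
Marketing Approval Extension: +1692 days → 18 March 2005.
Appellate Stay Credit: +359 days → 12 March 2006.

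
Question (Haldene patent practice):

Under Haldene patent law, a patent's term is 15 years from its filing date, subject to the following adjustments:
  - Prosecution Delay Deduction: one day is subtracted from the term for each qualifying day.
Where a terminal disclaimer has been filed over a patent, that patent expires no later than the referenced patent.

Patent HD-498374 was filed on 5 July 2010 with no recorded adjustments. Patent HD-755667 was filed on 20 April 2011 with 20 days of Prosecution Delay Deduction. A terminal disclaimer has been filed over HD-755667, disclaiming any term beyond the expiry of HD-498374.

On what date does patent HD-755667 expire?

July 5, 2025

Natural term of HD-755667:
  Base: filing + 15 years → 20 April 2026.
  Prosecution Delay Deduction: −20 days → 31 March 2026.
Expiry of referenced patent HD-498374:
  Base: filing + 15 years → 5 July 2025.
Terminal disclaimer: HD-755667 expires on the earlier of 31 March 2026 and 5 July 2025.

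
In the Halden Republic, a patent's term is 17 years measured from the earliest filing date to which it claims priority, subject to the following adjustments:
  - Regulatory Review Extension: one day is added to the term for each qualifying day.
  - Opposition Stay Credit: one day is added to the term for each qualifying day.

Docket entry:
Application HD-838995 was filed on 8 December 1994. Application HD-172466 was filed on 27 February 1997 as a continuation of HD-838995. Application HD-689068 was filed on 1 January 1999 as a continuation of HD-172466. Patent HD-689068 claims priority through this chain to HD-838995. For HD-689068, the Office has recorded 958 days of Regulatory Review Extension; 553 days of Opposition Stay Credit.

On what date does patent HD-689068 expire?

2016-01-27

Earliest priority filing: 8 December 1994.
Base term: 8 December 1994 + 17 years → 8 December 2011.
Regulatory Review Extension: +958 days → 23 July 2014.
Opposition Stay Credit: +553 days → 27 January 2016.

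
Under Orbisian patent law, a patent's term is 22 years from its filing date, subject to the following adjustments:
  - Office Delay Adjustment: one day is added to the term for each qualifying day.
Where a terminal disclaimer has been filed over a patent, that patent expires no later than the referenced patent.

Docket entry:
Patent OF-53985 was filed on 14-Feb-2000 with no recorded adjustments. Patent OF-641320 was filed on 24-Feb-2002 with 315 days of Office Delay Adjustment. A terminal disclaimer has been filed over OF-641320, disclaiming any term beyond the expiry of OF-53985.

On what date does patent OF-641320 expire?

February 14, 2022

Natural term of OF-641320:
  Base: filing + 22 years → 24 February 2024.
  Office Delay Adjustment: +315 days → 4 January 2025.
Expiry of referenced patent OF-53985:
  Base: filing + 22 years → 14 February 2022.
Terminal disclaimer: OF-641320 expires on the earlier of 4 January 2025 and 14 February 2022.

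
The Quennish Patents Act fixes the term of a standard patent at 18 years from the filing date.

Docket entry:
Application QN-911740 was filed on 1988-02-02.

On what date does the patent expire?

February 2, 2006

Filing date + 18 years → 2 February 2006.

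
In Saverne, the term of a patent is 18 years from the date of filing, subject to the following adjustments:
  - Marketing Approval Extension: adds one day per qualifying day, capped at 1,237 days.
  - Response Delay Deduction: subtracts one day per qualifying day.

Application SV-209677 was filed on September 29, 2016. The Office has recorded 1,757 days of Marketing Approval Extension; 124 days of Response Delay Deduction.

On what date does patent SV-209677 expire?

Base term: filing date + 18 years → 29 September 2034.
Marketing Approval Extension: 1757 days claimed exceeds the 1237-day cap, so +1237 days → 17 February 2038.
Response Delay Deduction: −124 days → 16 October 2037.

October 16, 2037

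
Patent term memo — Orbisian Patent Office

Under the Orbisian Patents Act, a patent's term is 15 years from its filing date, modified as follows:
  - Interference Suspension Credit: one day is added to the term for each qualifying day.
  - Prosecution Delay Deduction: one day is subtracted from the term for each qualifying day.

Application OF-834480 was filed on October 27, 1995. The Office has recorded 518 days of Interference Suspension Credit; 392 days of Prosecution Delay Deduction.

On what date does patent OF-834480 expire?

Base term: filing date + 15 years → 27 October 2010.
Interference Suspension Credit: +518 days → 28 March 2012.
Prosecution Delay Deduction: −392 days → 2 March 2011.

2011-03-02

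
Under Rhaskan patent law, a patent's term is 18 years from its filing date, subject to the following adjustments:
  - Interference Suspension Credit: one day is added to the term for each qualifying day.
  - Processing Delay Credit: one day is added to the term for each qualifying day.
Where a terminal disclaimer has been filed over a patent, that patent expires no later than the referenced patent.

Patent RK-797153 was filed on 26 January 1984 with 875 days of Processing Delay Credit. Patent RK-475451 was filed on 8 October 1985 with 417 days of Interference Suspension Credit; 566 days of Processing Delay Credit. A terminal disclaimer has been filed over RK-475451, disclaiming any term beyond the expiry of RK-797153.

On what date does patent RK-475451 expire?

Natural term of RK-475451:
  Base: filing + 18 years → 8 October 2003.
  Interference Suspension Credit: +417 days → 28 November 2004.
  Processing Delay Credit: +566 days → 17 June 2006.
Expiry of referenced patent RK-797153:
  Base: filing + 18 years → 26 January 2002.
  Processing Delay Credit: +875 days → 19 June 2004.
Terminal disclaimer: RK-475451 expires on the earlier of 17 June 2006 and 19 June 2004.

June 19, 2004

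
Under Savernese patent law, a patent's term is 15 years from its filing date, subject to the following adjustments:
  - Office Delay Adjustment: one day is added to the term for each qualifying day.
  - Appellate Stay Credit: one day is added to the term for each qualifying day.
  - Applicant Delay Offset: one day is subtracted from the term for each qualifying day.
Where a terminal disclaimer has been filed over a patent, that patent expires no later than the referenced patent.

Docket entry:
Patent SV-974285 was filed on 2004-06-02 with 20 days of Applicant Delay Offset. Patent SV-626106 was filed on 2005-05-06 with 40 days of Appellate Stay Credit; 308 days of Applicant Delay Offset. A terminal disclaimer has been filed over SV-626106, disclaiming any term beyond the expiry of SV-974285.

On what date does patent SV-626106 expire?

Natural term of SV-626106:
  Base: filing + 15 years → 6 May 2020.
  Appellate Stay Credit: +40 days → 15 June 2020.
  Applicant Delay Offset: −308 days → 12 August 2019.
Expiry of referenced patent SV-974285:
  Base: filing + 15 years → 2 June 2019.
  Applicant Delay Offset: −20 days → 13 May 2019.
Terminal disclaimer: SV-626106 expires on the earlier of 12 August 2019 and 13 May 2019.

May 13, 2019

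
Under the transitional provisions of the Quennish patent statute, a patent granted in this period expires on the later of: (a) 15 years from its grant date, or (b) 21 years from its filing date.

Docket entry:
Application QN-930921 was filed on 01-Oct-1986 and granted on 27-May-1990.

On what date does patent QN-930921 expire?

(a) grant + 15 years → 27 May 2005.
(b) filing + 21 years → 1 October 2007.
Later of the two: 1 October 2007.

2007-10-01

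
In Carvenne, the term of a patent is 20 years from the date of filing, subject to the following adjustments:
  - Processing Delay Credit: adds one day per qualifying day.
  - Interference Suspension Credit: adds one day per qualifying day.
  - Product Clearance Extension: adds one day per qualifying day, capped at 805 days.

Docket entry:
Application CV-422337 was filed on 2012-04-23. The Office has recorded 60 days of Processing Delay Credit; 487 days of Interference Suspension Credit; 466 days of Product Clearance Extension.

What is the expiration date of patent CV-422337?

Base term: filing date + 20 years → 23 April 2032.
Processing Delay Credit: +60 days → 22 June 2032.
Interference Suspension Credit: +487 days → 22 October 2033.
Product Clearance Extension: 466 days (within the 805-day cap) → +466 days → 31 January 2035.

January 31, 2035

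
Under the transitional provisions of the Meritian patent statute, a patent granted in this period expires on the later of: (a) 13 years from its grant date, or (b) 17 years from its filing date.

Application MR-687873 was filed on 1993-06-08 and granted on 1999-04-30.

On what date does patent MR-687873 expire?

(a) grant + 13 years → 30 April 2012.
(b) filing + 17 years → 8 June 2010.
Later of the two: 30 April 2012.

April 30, 2012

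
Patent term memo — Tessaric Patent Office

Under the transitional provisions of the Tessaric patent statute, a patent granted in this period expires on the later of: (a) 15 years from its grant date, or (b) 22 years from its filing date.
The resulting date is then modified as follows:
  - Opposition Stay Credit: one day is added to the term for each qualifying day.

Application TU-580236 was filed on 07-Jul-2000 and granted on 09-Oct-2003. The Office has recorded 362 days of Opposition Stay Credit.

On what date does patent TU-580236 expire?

2023-07-04

(a) grant + 15 years → 9 October 2018.
(b) filing + 22 years → 7 July 2022.
Later of the two: 7 July 2022.
Opposition Stay Credit: +362 days → 4 July 2023.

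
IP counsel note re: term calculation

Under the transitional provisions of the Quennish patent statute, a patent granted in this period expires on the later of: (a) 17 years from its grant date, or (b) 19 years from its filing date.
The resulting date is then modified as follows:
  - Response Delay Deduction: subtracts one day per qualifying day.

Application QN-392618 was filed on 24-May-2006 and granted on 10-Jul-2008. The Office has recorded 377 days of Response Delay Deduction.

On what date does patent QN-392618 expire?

2024-06-28

(a) grant + 17 years → 10 July 2025.
(b) filing + 19 years → 24 May 2025.
Later of the two: 10 July 2025.
Response Delay Deduction: −377 days → 28 June 2024.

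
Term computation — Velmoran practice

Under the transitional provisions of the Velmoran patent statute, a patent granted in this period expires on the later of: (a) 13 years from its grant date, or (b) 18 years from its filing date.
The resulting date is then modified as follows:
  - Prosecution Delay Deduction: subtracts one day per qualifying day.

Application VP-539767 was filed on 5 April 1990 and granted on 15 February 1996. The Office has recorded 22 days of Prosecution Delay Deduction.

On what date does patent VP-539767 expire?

(a) grant + 13 years → 15 February 2009.
(b) filing + 18 years → 5 April 2008.
Later of the two: 15 February 2009.
Prosecution Delay Deduction: −22 days → 24 January 2009.

January 24, 2009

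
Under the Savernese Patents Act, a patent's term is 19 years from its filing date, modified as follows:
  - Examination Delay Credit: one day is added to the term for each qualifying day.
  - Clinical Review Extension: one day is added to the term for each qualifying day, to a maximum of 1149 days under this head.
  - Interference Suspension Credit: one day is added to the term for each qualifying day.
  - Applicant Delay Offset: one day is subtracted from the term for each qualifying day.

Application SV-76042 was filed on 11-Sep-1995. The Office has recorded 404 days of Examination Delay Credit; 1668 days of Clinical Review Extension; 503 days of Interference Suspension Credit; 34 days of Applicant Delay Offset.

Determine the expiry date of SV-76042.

Base term: filing date + 19 years → 11 September 2014.
Examination Delay Credit: +404 days → 20 October 2015.
Clinical Review Extension: 1668 days claimed exceeds the 1149-day cap, so +1149 days → 12 December 2018.
Interference Suspension Credit: +503 days → 28 April 2020.
Applicant Delay Offset: −34 days → 25 March 2020.

March 25, 2020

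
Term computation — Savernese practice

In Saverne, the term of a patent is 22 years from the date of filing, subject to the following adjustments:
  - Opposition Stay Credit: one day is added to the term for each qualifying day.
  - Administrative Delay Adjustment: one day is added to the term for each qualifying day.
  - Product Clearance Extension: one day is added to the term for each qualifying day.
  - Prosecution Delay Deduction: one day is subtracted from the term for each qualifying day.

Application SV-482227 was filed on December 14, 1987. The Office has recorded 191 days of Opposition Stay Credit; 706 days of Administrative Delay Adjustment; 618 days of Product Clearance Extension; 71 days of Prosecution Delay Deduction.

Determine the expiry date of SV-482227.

Base term: filing date + 22 years → 14 December 2009.
Opposition Stay Credit: +191 days → 23 June 2010.
Administrative Delay Adjustment: +706 days → 29 May 2012.
Product Clearance Extension: +618 days → 6 February 2014.
Prosecution Delay Deduction: −71 days → 27 November 2013.

2013-11-27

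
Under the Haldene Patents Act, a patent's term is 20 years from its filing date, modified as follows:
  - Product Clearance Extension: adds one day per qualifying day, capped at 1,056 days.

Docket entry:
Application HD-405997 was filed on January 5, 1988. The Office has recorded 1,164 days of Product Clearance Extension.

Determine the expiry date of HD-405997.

Base term: filing date + 20 years → 5 January 2008.
Product Clearance Extension: 1164 days claimed exceeds the 1056-day cap, so +1056 days → 26 November 2010.

November 26, 2010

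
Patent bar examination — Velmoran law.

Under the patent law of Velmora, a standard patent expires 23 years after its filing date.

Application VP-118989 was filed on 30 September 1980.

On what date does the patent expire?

Filing date + 23 years → 30 September 2003.

2003-09-30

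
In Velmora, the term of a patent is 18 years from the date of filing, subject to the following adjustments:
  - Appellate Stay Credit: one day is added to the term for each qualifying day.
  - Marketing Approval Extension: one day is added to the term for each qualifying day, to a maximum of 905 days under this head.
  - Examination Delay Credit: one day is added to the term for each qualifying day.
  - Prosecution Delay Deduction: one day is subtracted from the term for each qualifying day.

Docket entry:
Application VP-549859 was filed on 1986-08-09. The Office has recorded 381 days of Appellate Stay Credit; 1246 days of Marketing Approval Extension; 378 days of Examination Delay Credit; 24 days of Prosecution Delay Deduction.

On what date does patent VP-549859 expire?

2009-02-04

Base term: filing date + 18 years → 9 August 2004.
Appellate Stay Credit: +381 days → 25 August 2005.
Marketing Approval Extension: 1246 days claimed exceeds the 905-day cap, so +905 days → 16 February 2008.
Examination Delay Credit: +378 days → 28 February 2009.
Prosecution Delay Deduction: −24 days → 4 February 2009.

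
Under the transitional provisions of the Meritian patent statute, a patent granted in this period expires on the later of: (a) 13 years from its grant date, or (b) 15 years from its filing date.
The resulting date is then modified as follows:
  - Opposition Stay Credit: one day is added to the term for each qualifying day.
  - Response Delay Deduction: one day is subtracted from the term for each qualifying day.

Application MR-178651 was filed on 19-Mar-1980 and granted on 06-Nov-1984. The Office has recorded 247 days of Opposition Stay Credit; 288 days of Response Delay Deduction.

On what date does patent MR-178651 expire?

September 26, 1997

(a) grant + 13 years → 6 November 1997.
(b) filing + 15 years → 19 March 1995.
Later of the two: 6 November 1997.
Opposition Stay Credit: +247 days → 11 July 1998.
Response Delay Deduction: −288 days → 26 September 1997.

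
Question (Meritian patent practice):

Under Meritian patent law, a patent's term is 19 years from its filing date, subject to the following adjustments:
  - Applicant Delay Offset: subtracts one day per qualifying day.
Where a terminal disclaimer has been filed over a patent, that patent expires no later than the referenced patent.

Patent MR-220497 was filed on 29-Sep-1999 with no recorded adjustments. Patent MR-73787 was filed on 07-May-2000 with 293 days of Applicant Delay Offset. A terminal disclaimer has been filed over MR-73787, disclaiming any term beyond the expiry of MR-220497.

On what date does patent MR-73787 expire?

July 18, 2018

Natural term of MR-73787:
  Base: filing + 19 years → 7 May 2019.
  Applicant Delay Offset: −293 days → 18 July 2018.
Expiry of referenced patent MR-220497:
  Base: filing + 19 years → 29 September 2018.
Terminal disclaimer: MR-73787 expires on the earlier of 18 July 2018 and 29 September 2018.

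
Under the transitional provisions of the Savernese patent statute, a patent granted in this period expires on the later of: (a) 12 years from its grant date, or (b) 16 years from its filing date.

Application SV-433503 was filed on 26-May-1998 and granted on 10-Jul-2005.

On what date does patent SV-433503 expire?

(a) grant + 12 years → 10 July 2017.
(b) filing + 16 years → 26 May 2014.
Later of the two: 10 July 2017.

July 10, 2017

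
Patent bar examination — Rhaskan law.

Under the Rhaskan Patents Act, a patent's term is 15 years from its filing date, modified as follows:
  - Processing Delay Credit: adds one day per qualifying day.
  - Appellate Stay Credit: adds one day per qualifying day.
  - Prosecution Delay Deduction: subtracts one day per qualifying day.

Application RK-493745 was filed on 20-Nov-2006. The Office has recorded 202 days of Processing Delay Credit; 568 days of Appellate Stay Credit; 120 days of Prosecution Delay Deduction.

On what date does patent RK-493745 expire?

September 1, 2023

Base term: filing date + 15 years → 20 November 2021.
Processing Delay Credit: +202 days → 10 June 2022.
Appellate Stay Credit: +568 days → 30 December 2023.
Prosecution Delay Deduction: −120 days → 1 September 2023.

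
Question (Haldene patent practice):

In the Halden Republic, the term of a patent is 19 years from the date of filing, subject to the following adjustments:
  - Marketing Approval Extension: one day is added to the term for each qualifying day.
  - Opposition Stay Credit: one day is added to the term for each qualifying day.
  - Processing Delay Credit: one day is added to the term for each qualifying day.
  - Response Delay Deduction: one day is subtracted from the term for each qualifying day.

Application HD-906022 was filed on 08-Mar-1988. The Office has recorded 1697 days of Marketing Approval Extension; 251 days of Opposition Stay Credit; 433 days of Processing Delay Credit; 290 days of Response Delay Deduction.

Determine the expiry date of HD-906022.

Base term: filing date + 19 years → 8 March 2007.
Marketing Approval Extension: +1697 days → 30 October 2011.
Opposition Stay Credit: +251 days → 7 July 2012.
Processing Delay Credit: +433 days → 13 September 2013.
Response Delay Deduction: −290 days → 27 November 2012.

November 27, 2012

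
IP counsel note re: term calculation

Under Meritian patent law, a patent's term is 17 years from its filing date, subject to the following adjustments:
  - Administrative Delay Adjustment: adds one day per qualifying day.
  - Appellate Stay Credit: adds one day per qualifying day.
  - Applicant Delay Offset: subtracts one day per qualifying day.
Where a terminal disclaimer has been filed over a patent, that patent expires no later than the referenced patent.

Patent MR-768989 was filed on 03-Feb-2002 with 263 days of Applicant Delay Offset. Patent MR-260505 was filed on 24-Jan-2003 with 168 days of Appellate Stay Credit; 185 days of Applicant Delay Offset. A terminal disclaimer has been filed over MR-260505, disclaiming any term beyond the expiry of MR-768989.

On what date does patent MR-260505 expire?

Natural term of MR-260505:
  Base: filing + 17 years → 24 January 2020.
  Appellate Stay Credit: +168 days → 10 July 2020.
  Applicant Delay Offset: −185 days → 7 January 2020.
Expiry of referenced patent MR-768989:
  Base: filing + 17 years → 3 February 2019.
  Applicant Delay Offset: −263 days → 16 May 2018.
Terminal disclaimer: MR-260505 expires on the earlier of 7 January 2020 and 16 May 2018.

2018-05-16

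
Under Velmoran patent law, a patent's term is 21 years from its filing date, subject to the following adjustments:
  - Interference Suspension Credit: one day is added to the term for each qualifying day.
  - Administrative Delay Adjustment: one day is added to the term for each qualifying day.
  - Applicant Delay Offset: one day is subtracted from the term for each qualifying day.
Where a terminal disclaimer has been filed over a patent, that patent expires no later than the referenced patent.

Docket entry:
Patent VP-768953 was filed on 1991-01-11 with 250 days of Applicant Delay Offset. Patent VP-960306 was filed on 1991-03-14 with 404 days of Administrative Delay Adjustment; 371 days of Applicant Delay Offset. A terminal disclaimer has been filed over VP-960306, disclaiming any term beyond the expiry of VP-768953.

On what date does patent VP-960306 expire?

2011-05-06

Natural term of VP-960306:
  Base: filing + 21 years → 14 March 2012.
  Administrative Delay Adjustment: +404 days → 22 April 2013.
  Applicant Delay Offset: −371 days → 16 April 2012.
Expiry of referenced patent VP-768953:
  Base: filing + 21 years → 11 January 2012.
  Applicant Delay Offset: −250 days → 6 May 2011.
Terminal disclaimer: VP-960306 expires on the earlier of 16 April 2012 and 6 May 2011.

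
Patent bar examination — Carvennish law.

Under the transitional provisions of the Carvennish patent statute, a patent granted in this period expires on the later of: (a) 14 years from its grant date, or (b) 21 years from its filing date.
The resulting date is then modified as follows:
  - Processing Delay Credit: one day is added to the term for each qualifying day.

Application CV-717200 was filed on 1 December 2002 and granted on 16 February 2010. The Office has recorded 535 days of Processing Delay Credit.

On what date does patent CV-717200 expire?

2025-08-04

(a) grant + 14 years → 16 February 2024.
(b) filing + 21 years → 1 December 2023.
Later of the two: 16 February 2024.
Processing Delay Credit: +535 days → 4 August 2025.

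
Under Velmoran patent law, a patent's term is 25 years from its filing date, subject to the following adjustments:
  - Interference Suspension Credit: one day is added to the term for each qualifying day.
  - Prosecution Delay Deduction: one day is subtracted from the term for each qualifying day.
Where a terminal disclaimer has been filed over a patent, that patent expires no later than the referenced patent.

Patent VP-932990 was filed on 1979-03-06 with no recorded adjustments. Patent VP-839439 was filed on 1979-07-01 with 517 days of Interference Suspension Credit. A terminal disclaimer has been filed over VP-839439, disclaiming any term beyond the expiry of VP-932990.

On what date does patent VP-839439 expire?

Natural term of VP-839439:
  Base: filing + 25 years → 1 July 2004.
  Interference Suspension Credit: +517 days → 30 November 2005.
Expiry of referenced patent VP-932990:
  Base: filing + 25 years → 6 March 2004.
Terminal disclaimer: VP-839439 expires on the earlier of 30 November 2005 and 6 March 2004.

March 6, 2004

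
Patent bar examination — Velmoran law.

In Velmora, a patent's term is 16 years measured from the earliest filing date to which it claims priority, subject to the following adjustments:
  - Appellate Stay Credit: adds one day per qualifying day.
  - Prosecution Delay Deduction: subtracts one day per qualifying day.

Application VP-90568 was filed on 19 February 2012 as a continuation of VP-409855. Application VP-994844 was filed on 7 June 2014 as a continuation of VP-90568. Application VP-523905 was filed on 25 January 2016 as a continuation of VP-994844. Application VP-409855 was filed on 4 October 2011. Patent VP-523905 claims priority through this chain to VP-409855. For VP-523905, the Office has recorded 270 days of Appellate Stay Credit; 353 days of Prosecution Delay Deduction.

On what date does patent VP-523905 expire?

July 13, 2027

Earliest priority filing: 4 October 2011.
Base term: 4 October 2011 + 16 years → 4 October 2027.
Appellate Stay Credit: +270 days → 30 June 2028.
Prosecution Delay Deduction: −353 days → 13 July 2027.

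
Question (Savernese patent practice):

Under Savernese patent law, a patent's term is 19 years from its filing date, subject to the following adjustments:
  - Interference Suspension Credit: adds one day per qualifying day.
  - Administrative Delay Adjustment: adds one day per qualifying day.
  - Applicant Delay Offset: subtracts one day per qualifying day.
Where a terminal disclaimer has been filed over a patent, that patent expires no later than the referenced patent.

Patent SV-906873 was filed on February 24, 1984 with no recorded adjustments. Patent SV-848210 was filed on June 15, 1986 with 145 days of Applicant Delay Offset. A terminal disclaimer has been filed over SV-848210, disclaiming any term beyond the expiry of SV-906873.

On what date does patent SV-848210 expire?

February 24, 2003

Natural term of SV-848210:
  Base: filing + 19 years → 15 June 2005.
  Applicant Delay Offset: −145 days → 21 January 2005.
Expiry of referenced patent SV-906873:
  Base: filing + 19 years → 24 February 2003.
Terminal disclaimer: SV-848210 expires on the earlier of 21 January 2005 and 24 February 2003.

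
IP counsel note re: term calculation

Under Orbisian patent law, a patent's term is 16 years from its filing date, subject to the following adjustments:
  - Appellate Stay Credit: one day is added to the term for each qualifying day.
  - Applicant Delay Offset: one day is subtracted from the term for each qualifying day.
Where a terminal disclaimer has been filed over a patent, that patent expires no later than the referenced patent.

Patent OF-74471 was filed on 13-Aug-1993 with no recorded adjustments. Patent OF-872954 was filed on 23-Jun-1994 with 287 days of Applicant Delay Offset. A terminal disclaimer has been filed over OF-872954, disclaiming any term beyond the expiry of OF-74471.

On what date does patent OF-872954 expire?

2009-08-13

Natural term of OF-872954:
  Base: filing + 16 years → 23 June 2010.
  Applicant Delay Offset: −287 days → 9 September 2009.
Expiry of referenced patent OF-74471:
  Base: filing + 16 years → 13 August 2009.
Terminal disclaimer: OF-872954 expires on the earlier of 9 September 2009 and 13 August 2009.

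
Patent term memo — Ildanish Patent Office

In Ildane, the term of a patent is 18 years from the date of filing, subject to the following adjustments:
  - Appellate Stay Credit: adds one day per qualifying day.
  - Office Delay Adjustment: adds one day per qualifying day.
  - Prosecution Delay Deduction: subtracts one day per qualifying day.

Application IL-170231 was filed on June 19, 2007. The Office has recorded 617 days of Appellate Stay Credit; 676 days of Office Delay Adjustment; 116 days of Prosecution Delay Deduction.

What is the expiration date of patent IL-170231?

Base term: filing date + 18 years → 19 June 2025.
Appellate Stay Credit: +617 days → 26 February 2027.
Office Delay Adjustment: +676 days → 2 January 2029.
Prosecution Delay Deduction: −116 days → 8 September 2028.

September 8, 2028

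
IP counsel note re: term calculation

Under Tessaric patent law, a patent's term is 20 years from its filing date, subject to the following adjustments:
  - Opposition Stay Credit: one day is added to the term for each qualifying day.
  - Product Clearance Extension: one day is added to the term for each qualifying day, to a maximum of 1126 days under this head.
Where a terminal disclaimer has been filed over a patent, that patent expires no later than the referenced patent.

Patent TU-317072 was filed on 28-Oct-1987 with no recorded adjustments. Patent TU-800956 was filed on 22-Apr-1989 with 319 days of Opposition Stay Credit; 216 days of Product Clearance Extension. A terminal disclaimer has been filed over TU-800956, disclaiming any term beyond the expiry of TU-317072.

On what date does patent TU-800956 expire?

Natural term of TU-800956:
  Base: filing + 20 years → 22 April 2009.
  Opposition Stay Credit: +319 days → 7 March 2010.
  Product Clearance Extension: 216 days (within the 1126-day cap) → +216 days → 9 October 2010.
Expiry of referenced patent TU-317072:
  Base: filing + 20 years → 28 October 2007.
Terminal disclaimer: TU-800956 expires on the earlier of 9 October 2010 and 28 October 2007.

October 28, 2007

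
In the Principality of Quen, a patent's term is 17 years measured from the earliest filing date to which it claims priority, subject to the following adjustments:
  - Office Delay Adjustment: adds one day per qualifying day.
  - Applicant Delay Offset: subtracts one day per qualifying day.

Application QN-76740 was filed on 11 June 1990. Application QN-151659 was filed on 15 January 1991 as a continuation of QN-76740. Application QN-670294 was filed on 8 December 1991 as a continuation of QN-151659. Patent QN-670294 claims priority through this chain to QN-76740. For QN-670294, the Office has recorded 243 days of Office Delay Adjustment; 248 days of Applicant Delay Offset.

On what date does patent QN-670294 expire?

June 6, 2007

Earliest priority filing: 11 June 1990.
Base term: 11 June 1990 + 17 years → 11 June 2007.
Office Delay Adjustment: +243 days → 9 February 2008.
Applicant Delay Offset: −248 days → 6 June 2007.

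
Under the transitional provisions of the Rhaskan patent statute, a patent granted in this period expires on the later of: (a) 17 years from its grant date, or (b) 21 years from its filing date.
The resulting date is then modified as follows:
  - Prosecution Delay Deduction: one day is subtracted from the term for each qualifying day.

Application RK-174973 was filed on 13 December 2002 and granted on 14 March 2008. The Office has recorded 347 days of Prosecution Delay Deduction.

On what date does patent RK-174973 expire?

April 1, 2024

(a) grant + 17 years → 14 March 2025.
(b) filing + 21 years → 13 December 2023.
Later of the two: 14 March 2025.
Prosecution Delay Deduction: −347 days → 1 April 2024.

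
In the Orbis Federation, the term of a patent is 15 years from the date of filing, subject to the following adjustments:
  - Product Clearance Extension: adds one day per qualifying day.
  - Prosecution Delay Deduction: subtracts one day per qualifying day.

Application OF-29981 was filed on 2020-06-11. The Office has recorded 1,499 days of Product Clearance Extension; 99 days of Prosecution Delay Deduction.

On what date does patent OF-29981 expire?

April 11, 2039

Base term: filing date + 15 years → 11 June 2035.
Product Clearance Extension: +1499 days → 19 July 2039.
Prosecution Delay Deduction: −99 days → 11 April 2039.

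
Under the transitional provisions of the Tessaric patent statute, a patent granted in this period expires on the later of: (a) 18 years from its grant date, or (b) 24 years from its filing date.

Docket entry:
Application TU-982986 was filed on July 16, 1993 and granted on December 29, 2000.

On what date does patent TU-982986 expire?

(a) grant + 18 years → 29 December 2018.
(b) filing + 24 years → 16 July 2017.
Later of the two: 29 December 2018.

December 29, 2018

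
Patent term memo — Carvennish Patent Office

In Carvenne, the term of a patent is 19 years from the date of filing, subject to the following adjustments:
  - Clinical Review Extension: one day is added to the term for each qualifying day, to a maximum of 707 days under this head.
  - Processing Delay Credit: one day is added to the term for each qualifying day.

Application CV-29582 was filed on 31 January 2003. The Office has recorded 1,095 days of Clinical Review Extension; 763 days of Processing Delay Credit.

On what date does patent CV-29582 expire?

February 9, 2026

Base term: filing date + 19 years → 31 January 2022.
Clinical Review Extension: 1095 days claimed exceeds the 707-day cap, so +707 days → 8 January 2024.
Processing Delay Credit: +763 days → 9 February 2026.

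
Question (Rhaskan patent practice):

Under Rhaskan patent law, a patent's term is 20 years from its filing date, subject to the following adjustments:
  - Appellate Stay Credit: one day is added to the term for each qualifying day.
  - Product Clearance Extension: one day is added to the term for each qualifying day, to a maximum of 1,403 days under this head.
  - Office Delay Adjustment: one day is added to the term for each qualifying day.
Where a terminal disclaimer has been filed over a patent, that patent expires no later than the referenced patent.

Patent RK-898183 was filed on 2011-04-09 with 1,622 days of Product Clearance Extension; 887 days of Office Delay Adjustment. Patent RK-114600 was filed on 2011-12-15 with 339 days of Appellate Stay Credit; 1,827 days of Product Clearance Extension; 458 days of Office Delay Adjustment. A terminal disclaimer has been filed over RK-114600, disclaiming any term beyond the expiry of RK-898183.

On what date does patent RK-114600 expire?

Natural term of RK-114600:
  Base: filing + 20 years → 15 December 2031.
  Appellate Stay Credit: +339 days → 18 November 2032.
  Product Clearance Extension: 1827 days claimed exceeds the 1403-day cap, so +1403 days → 21 September 2036.
  Office Delay Adjustment: +458 days → 23 December 2037.
Expiry of referenced patent RK-898183:
  Base: filing + 20 years → 9 April 2031.
  Product Clearance Extension: 1622 days claimed exceeds the 1403-day cap, so +1403 days → 10 February 2035.
  Office Delay Adjustment: +887 days → 16 July 2037.
Terminal disclaimer: RK-114600 expires on the earlier of 23 December 2037 and 16 July 2037.

2037-07-16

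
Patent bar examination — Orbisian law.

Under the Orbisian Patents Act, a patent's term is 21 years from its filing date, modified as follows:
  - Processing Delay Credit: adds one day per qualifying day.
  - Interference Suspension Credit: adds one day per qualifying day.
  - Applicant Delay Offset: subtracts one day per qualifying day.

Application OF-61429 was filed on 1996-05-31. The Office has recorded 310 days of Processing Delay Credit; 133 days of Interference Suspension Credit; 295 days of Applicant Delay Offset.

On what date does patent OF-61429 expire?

2017-10-26

Base term: filing date + 21 years → 31 May 2017.
Processing Delay Credit: +310 days → 6 April 2018.
Interference Suspension Credit: +133 days → 17 August 2018.
Applicant Delay Offset: −295 days → 26 October 2017.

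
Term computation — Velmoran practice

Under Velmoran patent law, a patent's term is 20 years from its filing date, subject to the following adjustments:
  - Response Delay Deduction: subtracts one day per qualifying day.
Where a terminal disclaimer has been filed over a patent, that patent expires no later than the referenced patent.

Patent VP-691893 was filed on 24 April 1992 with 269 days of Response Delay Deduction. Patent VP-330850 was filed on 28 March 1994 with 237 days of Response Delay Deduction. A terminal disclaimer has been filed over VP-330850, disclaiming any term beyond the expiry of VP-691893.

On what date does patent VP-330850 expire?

2011-07-30

Natural term of VP-330850:
  Base: filing + 20 years → 28 March 2014.
  Response Delay Deduction: −237 days → 3 August 2013.
Expiry of referenced patent VP-691893:
  Base: filing + 20 years → 24 April 2012.
  Response Delay Deduction: −269 days → 30 July 2011.
Terminal disclaimer: VP-330850 expires on the earlier of 3 August 2013 and 30 July 2011.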